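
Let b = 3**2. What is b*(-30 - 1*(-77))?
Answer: 423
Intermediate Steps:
b = 9
b*(-30 - 1*(-77)) = 9*(-30 - 1*(-77)) = 9*(-30 + 77) = 9*47 = 423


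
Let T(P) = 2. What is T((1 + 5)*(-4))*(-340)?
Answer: -680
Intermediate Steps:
T((1 + 5)*(-4))*(-340) = 2*(-340) = -680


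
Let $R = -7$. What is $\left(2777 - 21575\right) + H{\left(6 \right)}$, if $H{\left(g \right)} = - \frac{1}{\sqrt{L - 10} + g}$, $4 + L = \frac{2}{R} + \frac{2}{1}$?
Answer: $\frac{- 18798 \sqrt{602} + 789523 i}{\sqrt{602} - 42 i} \approx -18798.0 + 0.07259 i$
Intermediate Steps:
$L = - \frac{16}{7}$ ($L = -4 + \left(\frac{2}{-7} + \frac{2}{1}\right) = -4 + \left(2 \left(- \frac{1}{7}\right) + 2 \cdot 1\right) = -4 + \left(- \frac{2}{7} + 2\right) = -4 + \frac{12}{7} = - \frac{16}{7} \approx -2.2857$)
$H{\left(g \right)} = - \frac{1}{g + \frac{i \sqrt{602}}{7}}$ ($H{\left(g \right)} = - \frac{1}{\sqrt{- \frac{16}{7} - 10} + g} = - \frac{1}{\sqrt{- \frac{86}{7}} + g} = - \frac{1}{\frac{i \sqrt{602}}{7} + g} = - \frac{1}{g + \frac{i \sqrt{602}}{7}}$)
$\left(2777 - 21575\right) + H{\left(6 \right)} = \left(2777 - 21575\right) - \frac{7}{7 \cdot 6 + i \sqrt{602}} = -18798 - \frac{7}{42 + i \sqrt{602}}$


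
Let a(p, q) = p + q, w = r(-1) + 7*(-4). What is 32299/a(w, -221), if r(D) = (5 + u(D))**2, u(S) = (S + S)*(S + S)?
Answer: -32299/168 ≈ -192.26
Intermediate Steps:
u(S) = 4*S**2 (u(S) = (2*S)*(2*S) = 4*S**2)
r(D) = (5 + 4*D**2)**2
w = 53 (w = (5 + 4*(-1)**2)**2 + 7*(-4) = (5 + 4*1)**2 - 28 = (5 + 4)**2 - 28 = 9**2 - 28 = 81 - 28 = 53)
32299/a(w, -221) = 32299/(53 - 221) = 32299/(-168) = 32299*(-1/168) = -32299/168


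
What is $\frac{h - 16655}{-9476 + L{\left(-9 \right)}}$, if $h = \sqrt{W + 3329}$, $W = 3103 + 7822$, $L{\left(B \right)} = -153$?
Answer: $\frac{16655}{9629} - \frac{\sqrt{14254}}{9629} \approx 1.7173$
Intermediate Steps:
$W = 10925$
$h = \sqrt{14254}$ ($h = \sqrt{10925 + 3329} = \sqrt{14254} \approx 119.39$)
$\frac{h - 16655}{-9476 + L{\left(-9 \right)}} = \frac{\sqrt{14254} - 16655}{-9476 - 153} = \frac{-16655 + \sqrt{14254}}{-9629} = \left(-16655 + \sqrt{14254}\right) \left(- \frac{1}{9629}\right) = \frac{16655}{9629} - \frac{\sqrt{14254}}{9629}$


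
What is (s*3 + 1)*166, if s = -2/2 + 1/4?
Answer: -415/2 ≈ -207.50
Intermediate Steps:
s = -¾ (s = -2*½ + 1*(¼) = -1 + ¼ = -¾ ≈ -0.75000)
(s*3 + 1)*166 = (-¾*3 + 1)*166 = (-9/4 + 1)*166 = -5/4*166 = -415/2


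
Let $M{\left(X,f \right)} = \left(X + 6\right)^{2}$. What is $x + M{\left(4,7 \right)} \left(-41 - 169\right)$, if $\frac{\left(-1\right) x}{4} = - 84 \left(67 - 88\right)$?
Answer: $-28056$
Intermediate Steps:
$M{\left(X,f \right)} = \left(6 + X\right)^{2}$
$x = -7056$ ($x = - 4 \left(- 84 \left(67 - 88\right)\right) = - 4 \left(\left(-84\right) \left(-21\right)\right) = \left(-4\right) 1764 = -7056$)
$x + M{\left(4,7 \right)} \left(-41 - 169\right) = -7056 + \left(6 + 4\right)^{2} \left(-41 - 169\right) = -7056 + 10^{2} \left(-210\right) = -7056 + 100 \left(-210\right) = -7056 - 21000 = -28056$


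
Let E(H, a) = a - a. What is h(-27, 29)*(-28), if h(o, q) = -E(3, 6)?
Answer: 0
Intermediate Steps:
E(H, a) = 0
h(o, q) = 0 (h(o, q) = -1*0 = 0)
h(-27, 29)*(-28) = 0*(-28) = 0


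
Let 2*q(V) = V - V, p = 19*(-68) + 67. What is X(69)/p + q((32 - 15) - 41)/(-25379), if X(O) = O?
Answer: -69/1225 ≈ -0.056327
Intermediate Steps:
p = -1225 (p = -1292 + 67 = -1225)
q(V) = 0 (q(V) = (V - V)/2 = (½)*0 = 0)
X(69)/p + q((32 - 15) - 41)/(-25379) = 69/(-1225) + 0/(-25379) = 69*(-1/1225) + 0*(-1/25379) = -69/1225 + 0 = -69/1225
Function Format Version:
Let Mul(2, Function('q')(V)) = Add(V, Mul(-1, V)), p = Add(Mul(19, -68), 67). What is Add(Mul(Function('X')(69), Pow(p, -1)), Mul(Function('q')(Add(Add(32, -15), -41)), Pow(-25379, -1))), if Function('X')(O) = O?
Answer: Rational(-69, 1225) ≈ -0.056327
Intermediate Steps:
p = -1225 (p = Add(-1292, 67) = -1225)
Function('q')(V) = 0 (Function('q')(V) = Mul(Rational(1, 2), Add(V, Mul(-1, V))) = Mul(Rational(1, 2), 0) = 0)
Add(Mul(Function('X')(69), Pow(p, -1)), Mul(Function('q')(Add(Add(32, -15), -41)), Pow(-25379, -1))) = Add(Mul(69, Pow(-1225, -1)), Mul(0, Pow(-25379, -1))) = Add(Mul(69, Rational(-1, 1225)), Mul(0, Rational(-1, 25379))) = Add(Rational(-69, 1225), 0) = Rational(-69, 1225)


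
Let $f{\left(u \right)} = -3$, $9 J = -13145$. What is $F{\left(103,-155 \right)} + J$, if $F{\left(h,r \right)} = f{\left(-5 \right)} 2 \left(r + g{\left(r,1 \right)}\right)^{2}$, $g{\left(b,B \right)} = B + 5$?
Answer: $- \frac{1211999}{9} \approx -1.3467 \cdot 10^{5}$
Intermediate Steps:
$J = - \frac{13145}{9}$ ($J = \frac{1}{9} \left(-13145\right) = - \frac{13145}{9} \approx -1460.6$)
$g{\left(b,B \right)} = 5 + B$
$F{\left(h,r \right)} = - 6 \left(6 + r\right)^{2}$ ($F{\left(h,r \right)} = \left(-3\right) 2 \left(r + \left(5 + 1\right)\right)^{2} = - 6 \left(r + 6\right)^{2} = - 6 \left(6 + r\right)^{2}$)
$F{\left(103,-155 \right)} + J = - 6 \left(6 - 155\right)^{2} - \frac{13145}{9} = - 6 \left(-149\right)^{2} - \frac{13145}{9} = \left(-6\right) 22201 - \frac{13145}{9} = -133206 - \frac{13145}{9} = - \frac{1211999}{9}$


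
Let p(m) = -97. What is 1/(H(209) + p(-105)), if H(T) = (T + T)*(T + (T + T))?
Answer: 1/261989 ≈ 3.8170e-6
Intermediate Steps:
H(T) = 6*T**2 (H(T) = (2*T)*(T + 2*T) = (2*T)*(3*T) = 6*T**2)
1/(H(209) + p(-105)) = 1/(6*209**2 - 97) = 1/(6*43681 - 97) = 1/(262086 - 97) = 1/261989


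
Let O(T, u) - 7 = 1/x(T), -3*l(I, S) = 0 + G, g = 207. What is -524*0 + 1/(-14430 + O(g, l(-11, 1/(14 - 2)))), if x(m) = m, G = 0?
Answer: -207/2985560 ≈ -6.9334e-5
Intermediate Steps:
l(I, S) = 0 (l(I, S) = -(0 + 0)/3 = -⅓*0 = 0)
O(T, u) = 7 + 1/T
-524*0 + 1/(-14430 + O(g, l(-11, 1/(14 - 2)))) = -524*0 + 1/(-14430 + (7 + 1/207)) = 0 + 1/(-14430 + (7 + 1/207)) = 0 + 1/(-14430 + 1450/207) = 0 + 1/(-2985560/207) = 0 - 207/2985560 = -207/2985560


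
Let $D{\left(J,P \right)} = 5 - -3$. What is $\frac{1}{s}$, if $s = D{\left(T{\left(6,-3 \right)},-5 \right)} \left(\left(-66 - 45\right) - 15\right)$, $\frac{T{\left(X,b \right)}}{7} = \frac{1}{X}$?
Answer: $- \frac{1}{1008} \approx -0.00099206$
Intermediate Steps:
$T{\left(X,b \right)} = \frac{7}{X}$
$D{\left(J,P \right)} = 8$ ($D{\left(J,P \right)} = 5 + 3 = 8$)
$s = -1008$ ($s = 8 \left(\left(-66 - 45\right) - 15\right) = 8 \left(-111 - 15\right) = 8 \left(-126\right) = -1008$)
$\frac{1}{s} = \frac{1}{-1008} = - \frac{1}{1008}$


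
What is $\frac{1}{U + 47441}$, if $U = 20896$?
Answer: $\frac{1}{68337} \approx 1.4633 \cdot 10^{-5}$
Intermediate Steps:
$\frac{1}{U + 47441} = \frac{1}{20896 + 47441} = \frac{1}{68337}$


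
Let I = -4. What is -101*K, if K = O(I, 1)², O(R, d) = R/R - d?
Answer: 0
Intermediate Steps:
O(R, d) = 1 - d
K = 0 (K = (1 - 1*1)² = (1 - 1)² = 0² = 0)
-101*K = -101*0 = 0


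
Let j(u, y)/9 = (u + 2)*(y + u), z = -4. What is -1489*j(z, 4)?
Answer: 0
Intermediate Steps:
j(u, y) = 9*(2 + u)*(u + y) (j(u, y) = 9*((u + 2)*(y + u)) = 9*((2 + u)*(u + y)) = 9*(2 + u)*(u + y))
-1489*j(z, 4) = -1489*(9*(-4)² + 18*(-4) + 18*4 + 9*(-4)*4) = -1489*(9*16 - 72 + 72 - 144) = -1489*(144 - 72 + 72 - 144) = -1489*0 = 0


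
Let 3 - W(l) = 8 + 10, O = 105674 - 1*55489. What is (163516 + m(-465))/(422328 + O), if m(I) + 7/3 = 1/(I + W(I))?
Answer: 78486559/226806240 ≈ 0.34605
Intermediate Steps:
O = 50185 (O = 105674 - 55489 = 50185)
W(l) = -15 (W(l) = 3 - (8 + 10) = 3 - 1*18 = 3 - 18 = -15)
m(I) = -7/3 + 1/(-15 + I) (m(I) = -7/3 + 1/(I - 15) = -7/3 + 1/(-15 + I))
(163516 + m(-465))/(422328 + O) = (163516 + (108 - 7*(-465))/(3*(-15 - 465)))/(422328 + 50185) = (163516 + (1/3)*(108 + 3255)/(-480))/472513 = (163516 + (1/3)*(-1/480)*3363)*(1/472513) = (163516 - 1121/480)*(1/472513) = (78486559/480)*(1/472513) = 78486559/226806240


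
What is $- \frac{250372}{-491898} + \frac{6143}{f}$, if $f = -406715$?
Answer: $\frac{49404159283}{100031147535} \approx 0.49389$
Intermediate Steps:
$- \frac{250372}{-491898} + \frac{6143}{f} = - \frac{250372}{-491898} + \frac{6143}{-406715} = \left(-250372\right) \left(- \frac{1}{491898}\right) + 6143 \left(- \frac{1}{406715}\right) = \frac{125186}{245949} - \frac{6143}{406715} = \frac{49404159283}{100031147535}$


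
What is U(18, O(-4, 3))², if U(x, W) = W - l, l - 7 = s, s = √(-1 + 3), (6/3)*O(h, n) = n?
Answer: 129/4 + 11*√2 ≈ 47.806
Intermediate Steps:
O(h, n) = n/2
s = √2 ≈ 1.4142
l = 7 + √2 ≈ 8.4142
U(x, W) = -7 + W - √2 (U(x, W) = W - (7 + √2) = W + (-7 - √2) = -7 + W - √2)
U(18, O(-4, 3))² = (-7 + (½)*3 - √2)² = (-7 + 3/2 - √2)² = (-11/2 - √2)²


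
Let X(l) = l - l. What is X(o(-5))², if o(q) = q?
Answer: 0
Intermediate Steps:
X(l) = 0
X(o(-5))² = 0² = 0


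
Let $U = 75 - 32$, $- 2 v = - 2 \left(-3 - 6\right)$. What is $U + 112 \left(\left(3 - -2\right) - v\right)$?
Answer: $1611$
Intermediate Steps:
$v = -9$ ($v = - \frac{\left(-2\right) \left(-3 - 6\right)}{2} = - \frac{\left(-2\right) \left(-9\right)}{2} = \left(- \frac{1}{2}\right) 18 = -9$)
$U = 43$ ($U = 75 - 32 = 43$)
$U + 112 \left(\left(3 - -2\right) - v\right) = 43 + 112 \left(\left(3 - -2\right) - -9\right) = 43 + 112 \left(\left(3 + 2\right) + 9\right) = 43 + 112 \left(5 + 9\right) = 43 + 112 \cdot 14 = 43 + 1568 = 1611$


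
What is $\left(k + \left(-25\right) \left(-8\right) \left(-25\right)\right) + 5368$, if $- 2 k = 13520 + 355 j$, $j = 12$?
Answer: $-8522$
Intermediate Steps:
$k = -8890$ ($k = - \frac{13520 + 355 \cdot 12}{2} = - \frac{13520 + 4260}{2} = \left(- \frac{1}{2}\right) 17780 = -8890$)
$\left(k + \left(-25\right) \left(-8\right) \left(-25\right)\right) + 5368 = \left(-8890 + \left(-25\right) \left(-8\right) \left(-25\right)\right) + 5368 = \left(-8890 + 200 \left(-25\right)\right) + 5368 = \left(-8890 - 5000\right) + 5368 = -13890 + 5368 = -8522$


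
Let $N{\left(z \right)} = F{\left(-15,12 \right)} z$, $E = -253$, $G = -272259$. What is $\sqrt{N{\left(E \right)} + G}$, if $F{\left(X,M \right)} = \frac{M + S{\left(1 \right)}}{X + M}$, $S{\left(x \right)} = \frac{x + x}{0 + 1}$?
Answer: $\frac{i \sqrt{2439705}}{3} \approx 520.65 i$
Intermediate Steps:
$S{\left(x \right)} = 2 x$ ($S{\left(x \right)} = \frac{2 x}{1} = 2 x 1 = 2 x$)
$F{\left(X,M \right)} = \frac{2 + M}{M + X}$ ($F{\left(X,M \right)} = \frac{M + 2 \cdot 1}{X + M} = \frac{M + 2}{M + X} = \frac{2 + M}{M + X}$)
$N{\left(z \right)} = - \frac{14 z}{3}$ ($N{\left(z \right)} = \frac{2 + 12}{12 - 15} z = \frac{1}{-3} \cdot 14 z = \left(- \frac{1}{3}\right) 14 z = - \frac{14 z}{3}$)
$\sqrt{N{\left(E \right)} + G} = \sqrt{\left(- \frac{14}{3}\right) \left(-253\right) - 272259} = \sqrt{\frac{3542}{3} - 272259} = \sqrt{- \frac{813235}{3}} = \frac{i \sqrt{2439705}}{3}$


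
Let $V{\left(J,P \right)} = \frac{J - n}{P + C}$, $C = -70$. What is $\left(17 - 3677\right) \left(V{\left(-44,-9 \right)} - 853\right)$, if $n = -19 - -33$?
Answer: $\frac{246424140}{79} \approx 3.1193 \cdot 10^{6}$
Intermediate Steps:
$n = 14$ ($n = -19 + 33 = 14$)
$V{\left(J,P \right)} = \frac{-14 + J}{-70 + P}$ ($V{\left(J,P \right)} = \frac{J - 14}{P - 70} = \frac{J - 14}{-70 + P} = \frac{-14 + J}{-70 + P}$)
$\left(17 - 3677\right) \left(V{\left(-44,-9 \right)} - 853\right) = \left(17 - 3677\right) \left(\frac{-14 - 44}{-70 - 9} - 853\right) = - 3660 \left(\frac{1}{-79} \left(-58\right) - 853\right) = - 3660 \left(\left(- \frac{1}{79}\right) \left(-58\right) - 853\right) = - 3660 \left(\frac{58}{79} - 853\right) = \left(-3660\right) \left(- \frac{67329}{79}\right) = \frac{246424140}{79}$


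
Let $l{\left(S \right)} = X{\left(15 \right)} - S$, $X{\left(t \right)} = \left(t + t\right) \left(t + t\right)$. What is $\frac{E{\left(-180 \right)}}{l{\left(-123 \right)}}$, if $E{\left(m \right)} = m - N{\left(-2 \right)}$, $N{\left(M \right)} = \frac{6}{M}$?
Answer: $- \frac{59}{341} \approx -0.17302$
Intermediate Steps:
$X{\left(t \right)} = 4 t^{2}$ ($X{\left(t \right)} = 2 t 2 t = 4 t^{2}$)
$E{\left(m \right)} = 3 + m$ ($E{\left(m \right)} = m - \frac{6}{-2} = m - 6 \left(- \frac{1}{2}\right) = m - -3 = m + 3 = 3 + m$)
$l{\left(S \right)} = 900 - S$ ($l{\left(S \right)} = 4 \cdot 15^{2} - S = 4 \cdot 225 - S = 900 - S$)
$\frac{E{\left(-180 \right)}}{l{\left(-123 \right)}} = \frac{3 - 180}{900 - -123} = - \frac{177}{900 + 123} = - \frac{177}{1023} = \left(-177\right) \frac{1}{1023} = - \frac{59}{341}$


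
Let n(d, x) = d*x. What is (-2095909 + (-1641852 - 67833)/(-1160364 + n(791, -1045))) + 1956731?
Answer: -276539270017/1986959 ≈ -1.3918e+5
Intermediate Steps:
(-2095909 + (-1641852 - 67833)/(-1160364 + n(791, -1045))) + 1956731 = (-2095909 + (-1641852 - 67833)/(-1160364 + 791*(-1045))) + 1956731 = (-2095909 - 1709685/(-1160364 - 826595)) + 1956731 = (-2095909 - 1709685/(-1986959)) + 1956731 = (-2095909 - 1709685*(-1/1986959)) + 1956731 = (-2095909 + 1709685/1986959) + 1956731 = -4164483541046/1986959 + 1956731 = -276539270017/1986959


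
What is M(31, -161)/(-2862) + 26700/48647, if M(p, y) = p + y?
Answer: 41369755/69613857 ≈ 0.59427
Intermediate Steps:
M(31, -161)/(-2862) + 26700/48647 = (31 - 161)/(-2862) + 26700/48647 = -130*(-1/2862) + 26700*(1/48647) = 65/1431 + 26700/48647 = 41369755/69613857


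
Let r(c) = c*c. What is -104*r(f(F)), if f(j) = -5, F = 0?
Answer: -2600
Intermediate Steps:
r(c) = c²
-104*r(f(F)) = -104*(-5)² = -104*25 = -2600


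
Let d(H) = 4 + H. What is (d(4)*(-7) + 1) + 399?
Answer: 344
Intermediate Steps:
(d(4)*(-7) + 1) + 399 = ((4 + 4)*(-7) + 1) + 399 = (8*(-7) + 1) + 399 = (-56 + 1) + 399 = -55 + 399 = 344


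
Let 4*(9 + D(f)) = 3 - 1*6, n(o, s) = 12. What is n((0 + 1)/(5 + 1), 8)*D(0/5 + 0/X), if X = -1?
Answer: -117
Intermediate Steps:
D(f) = -39/4 (D(f) = -9 + (3 - 1*6)/4 = -9 + (3 - 6)/4 = -9 + (¼)*(-3) = -9 - ¾ = -39/4)
n((0 + 1)/(5 + 1), 8)*D(0/5 + 0/X) = 12*(-39/4) = -117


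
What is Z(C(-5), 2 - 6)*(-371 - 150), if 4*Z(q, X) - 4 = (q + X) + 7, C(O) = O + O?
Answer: 1563/4 ≈ 390.75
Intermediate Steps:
C(O) = 2*O
Z(q, X) = 11/4 + X/4 + q/4 (Z(q, X) = 1 + ((q + X) + 7)/4 = 1 + ((X + q) + 7)/4 = 1 + (7 + X + q)/4 = 1 + (7/4 + X/4 + q/4) = 11/4 + X/4 + q/4)
Z(C(-5), 2 - 6)*(-371 - 150) = (11/4 + (2 - 6)/4 + (2*(-5))/4)*(-371 - 150) = (11/4 + (¼)*(-4) + (¼)*(-10))*(-521) = (11/4 - 1 - 5/2)*(-521) = -¾*(-521) = 1563/4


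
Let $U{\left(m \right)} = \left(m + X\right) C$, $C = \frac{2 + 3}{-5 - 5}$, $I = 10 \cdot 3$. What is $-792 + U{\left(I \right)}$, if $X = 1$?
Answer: $- \frac{1615}{2} \approx -807.5$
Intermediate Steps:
$I = 30$
$C = - \frac{1}{2}$ ($C = \frac{5}{-10} = 5 \left(- \frac{1}{10}\right) = - \frac{1}{2} \approx -0.5$)
$U{\left(m \right)} = - \frac{1}{2} - \frac{m}{2}$ ($U{\left(m \right)} = \left(m + 1\right) \left(- \frac{1}{2}\right) = \left(1 + m\right) \left(- \frac{1}{2}\right) = - \frac{1}{2} - \frac{m}{2}$)
$-792 + U{\left(I \right)} = -792 - \frac{31}{2} = - \frac{1615}{2}$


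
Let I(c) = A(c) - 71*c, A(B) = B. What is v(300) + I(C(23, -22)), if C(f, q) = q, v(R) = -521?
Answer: 1019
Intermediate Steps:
I(c) = -70*c (I(c) = c - 71*c = -70*c)
v(300) + I(C(23, -22)) = -521 - 70*(-22) = -521 + 1540 = 1019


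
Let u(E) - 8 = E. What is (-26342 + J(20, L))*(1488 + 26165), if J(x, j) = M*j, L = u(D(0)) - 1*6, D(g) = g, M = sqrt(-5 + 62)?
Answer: -728435326 + 55306*sqrt(57) ≈ -7.2802e+8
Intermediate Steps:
M = sqrt(57) ≈ 7.5498
u(E) = 8 + E
L = 2 (L = (8 + 0) - 1*6 = 8 - 6 = 2)
J(x, j) = j*sqrt(57) (J(x, j) = sqrt(57)*j = j*sqrt(57))
(-26342 + J(20, L))*(1488 + 26165) = (-26342 + 2*sqrt(57))*(1488 + 26165) = (-26342 + 2*sqrt(57))*27653 = -728435326 + 55306*sqrt(57)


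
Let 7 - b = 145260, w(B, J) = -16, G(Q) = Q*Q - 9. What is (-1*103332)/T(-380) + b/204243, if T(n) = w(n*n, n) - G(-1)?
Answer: 5275918913/408486 ≈ 12916.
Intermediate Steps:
G(Q) = -9 + Q² (G(Q) = Q² - 9 = -9 + Q²)
T(n) = -8 (T(n) = -16 - (-9 + (-1)²) = -16 - (-9 + 1) = -16 - 1*(-8) = -16 + 8 = -8)
b = -145253 (b = 7 - 1*145260 = 7 - 145260 = -145253)
(-1*103332)/T(-380) + b/204243 = -1*103332/(-8) - 145253/204243 = -103332*(-⅛) - 145253*1/204243 = 25833/2 - 145253/204243 = 5275918913/408486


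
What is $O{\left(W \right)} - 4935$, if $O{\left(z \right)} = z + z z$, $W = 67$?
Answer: $-379$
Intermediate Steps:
$O{\left(z \right)} = z + z^{2}$
$O{\left(W \right)} - 4935 = 67 \left(1 + 67\right) - 4935 = 67 \cdot 68 - 4935 = 4556 - 4935 = -379$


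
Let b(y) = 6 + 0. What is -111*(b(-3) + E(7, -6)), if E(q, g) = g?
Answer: 0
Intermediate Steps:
b(y) = 6
-111*(b(-3) + E(7, -6)) = -111*(6 - 6) = -111*0 = 0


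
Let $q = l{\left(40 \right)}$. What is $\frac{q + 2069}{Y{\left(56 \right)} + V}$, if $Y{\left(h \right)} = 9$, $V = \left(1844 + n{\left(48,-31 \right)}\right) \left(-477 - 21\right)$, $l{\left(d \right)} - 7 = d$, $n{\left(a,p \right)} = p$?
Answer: $- \frac{92}{39255} \approx -0.0023437$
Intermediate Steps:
$l{\left(d \right)} = 7 + d$
$q = 47$ ($q = 7 + 40 = 47$)
$V = -902874$ ($V = \left(1844 - 31\right) \left(-477 - 21\right) = 1813 \left(-498\right) = -902874$)
$\frac{q + 2069}{Y{\left(56 \right)} + V} = \frac{47 + 2069}{9 - 902874} = \frac{2116}{-902865} = 2116 \left(- \frac{1}{902865}\right) = - \frac{92}{39255}$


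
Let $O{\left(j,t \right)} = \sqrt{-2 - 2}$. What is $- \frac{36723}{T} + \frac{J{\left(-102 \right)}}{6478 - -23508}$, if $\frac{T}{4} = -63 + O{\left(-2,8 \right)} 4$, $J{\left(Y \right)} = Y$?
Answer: $\frac{34686217425}{241867076} + \frac{73446 i}{4033} \approx 143.41 + 18.211 i$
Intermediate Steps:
$O{\left(j,t \right)} = 2 i$ ($O{\left(j,t \right)} = \sqrt{-4} = 2 i$)
$T = -252 + 32 i$ ($T = 4 \left(-63 + 2 i 4\right) = 4 \left(-63 + 8 i\right) = -252 + 32 i \approx -252.0 + 32.0 i$)
$- \frac{36723}{T} + \frac{J{\left(-102 \right)}}{6478 - -23508} = - \frac{36723}{-252 + 32 i} - \frac{102}{6478 - -23508} = - 36723 \frac{-252 - 32 i}{64528} - \frac{102}{6478 + 23508} = - \frac{36723 \left(-252 - 32 i\right)}{64528} - \frac{102}{29986} = - \frac{36723 \left(-252 - 32 i\right)}{64528} - \frac{51}{14993} = - \frac{51}{14993} - \frac{36723 \left(-252 - 32 i\right)}{64528}$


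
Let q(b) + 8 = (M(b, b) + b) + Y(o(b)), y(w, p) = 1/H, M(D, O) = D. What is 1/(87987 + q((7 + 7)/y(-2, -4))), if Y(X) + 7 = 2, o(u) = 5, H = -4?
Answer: 1/87862 ≈ 1.1381e-5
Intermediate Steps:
Y(X) = -5 (Y(X) = -7 + 2 = -5)
y(w, p) = -1/4 (y(w, p) = 1/(-4) = -1/4)
q(b) = -13 + 2*b (q(b) = -8 + ((b + b) - 5) = -8 + (2*b - 5) = -8 + (-5 + 2*b) = -13 + 2*b)
1/(87987 + q((7 + 7)/y(-2, -4))) = 1/(87987 + (-13 + 2*((7 + 7)/(-1/4)))) = 1/(87987 + (-13 + 2*(-4*14))) = 1/(87987 + (-13 + 2*(-56))) = 1/(87987 + (-13 - 112)) = 1/(87987 - 125) = 1/87862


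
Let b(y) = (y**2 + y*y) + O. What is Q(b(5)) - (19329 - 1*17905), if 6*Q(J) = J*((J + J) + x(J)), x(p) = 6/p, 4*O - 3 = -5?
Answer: -2425/4 ≈ -606.25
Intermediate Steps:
O = -1/2 (O = 3/4 + (1/4)*(-5) = 3/4 - 5/4 = -1/2 ≈ -0.50000)
b(y) = -1/2 + 2*y**2 (b(y) = (y**2 + y*y) - 1/2 = (y**2 + y**2) - 1/2 = 2*y**2 - 1/2 = -1/2 + 2*y**2)
Q(J) = J*(2*J + 6/J)/6 (Q(J) = (J*((J + J) + 6/J))/6 = (J*(2*J + 6/J))/6 = J*(2*J + 6/J)/6)
Q(b(5)) - (19329 - 1*17905) = (1 + (-1/2 + 2*5**2)**2/3) - (19329 - 1*17905) = (1 + (-1/2 + 2*25)**2/3) - (19329 - 17905) = (1 + (-1/2 + 50)**2/3) - 1*1424 = (1 + (99/2)**2/3) - 1424 = (1 + (1/3)*(9801/4)) - 1424 = (1 + 3267/4) - 1424 = 3271/4 - 1424 = -2425/4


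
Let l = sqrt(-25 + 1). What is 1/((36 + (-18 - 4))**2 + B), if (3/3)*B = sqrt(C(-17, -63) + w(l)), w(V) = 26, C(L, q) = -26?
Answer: 1/196 ≈ 0.0051020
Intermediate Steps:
l = 2*I*sqrt(6) (l = sqrt(-24) = 2*I*sqrt(6) ≈ 4.899*I)
B = 0 (B = sqrt(-26 + 26) = sqrt(0) = 0)
1/((36 + (-18 - 4))**2 + B) = 1/((36 + (-18 - 4))**2 + 0) = 1/((36 - 22)**2 + 0) = 1/(14**2 + 0) = 1/(196 + 0) = 1/196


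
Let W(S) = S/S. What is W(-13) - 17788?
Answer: -17787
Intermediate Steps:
W(S) = 1
W(-13) - 17788 = 1 - 17788 = -17787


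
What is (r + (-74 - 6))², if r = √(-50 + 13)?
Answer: (80 - I*√37)² ≈ 6363.0 - 973.24*I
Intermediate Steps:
r = I*√37 (r = √(-37) = I*√37 ≈ 6.0828*I)
(r + (-74 - 6))² = (I*√37 + (-74 - 6))² = (I*√37 - 80)² = (-80 + I*√37)²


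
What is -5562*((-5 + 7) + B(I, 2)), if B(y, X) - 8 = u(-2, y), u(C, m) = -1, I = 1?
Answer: -50058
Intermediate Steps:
B(y, X) = 7 (B(y, X) = 8 - 1 = 7)
-5562*((-5 + 7) + B(I, 2)) = -5562*((-5 + 7) + 7) = -5562*(2 + 7) = -5562*9 = -50058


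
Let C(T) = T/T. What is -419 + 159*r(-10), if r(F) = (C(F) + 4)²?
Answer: 3556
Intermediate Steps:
C(T) = 1
r(F) = 25 (r(F) = (1 + 4)² = 5² = 25)
-419 + 159*r(-10) = -419 + 159*25 = -419 + 3975 = 3556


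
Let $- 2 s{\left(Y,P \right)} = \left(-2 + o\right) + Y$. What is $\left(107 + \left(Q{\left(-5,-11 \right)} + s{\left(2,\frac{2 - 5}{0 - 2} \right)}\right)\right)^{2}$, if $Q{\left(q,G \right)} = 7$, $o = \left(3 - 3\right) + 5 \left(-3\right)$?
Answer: $\frac{59049}{4} \approx 14762.0$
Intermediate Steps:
$o = -15$ ($o = 0 - 15 = -15$)
$s{\left(Y,P \right)} = \frac{17}{2} - \frac{Y}{2}$ ($s{\left(Y,P \right)} = - \frac{\left(-2 - 15\right) + Y}{2} = - \frac{-17 + Y}{2} = \frac{17}{2} - \frac{Y}{2}$)
$\left(107 + \left(Q{\left(-5,-11 \right)} + s{\left(2,\frac{2 - 5}{0 - 2} \right)}\right)\right)^{2} = \left(107 + \left(7 + \left(\frac{17}{2} - 1\right)\right)\right)^{2} = \left(107 + \left(7 + \frac{15}{2}\right)\right)^{2} = \left(107 + \frac{29}{2}\right)^{2} = \left(\frac{243}{2}\right)^{2} = \frac{59049}{4}$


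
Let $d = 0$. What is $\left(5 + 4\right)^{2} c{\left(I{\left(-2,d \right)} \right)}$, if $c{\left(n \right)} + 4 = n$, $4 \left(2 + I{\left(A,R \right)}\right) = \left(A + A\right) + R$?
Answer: $-567$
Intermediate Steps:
$I{\left(A,R \right)} = -2 + \frac{A}{2} + \frac{R}{4}$ ($I{\left(A,R \right)} = -2 + \frac{\left(A + A\right) + R}{4} = -2 + \frac{2 A + R}{4} = -2 + \frac{R + 2 A}{4} = -2 + \left(\frac{A}{2} + \frac{R}{4}\right) = -2 + \frac{A}{2} + \frac{R}{4}$)
$c{\left(n \right)} = -4 + n$
$\left(5 + 4\right)^{2} c{\left(I{\left(-2,d \right)} \right)} = \left(5 + 4\right)^{2} \left(-4 + \left(-2 + \frac{1}{2} \left(-2\right) + \frac{1}{4} \cdot 0\right)\right) = 9^{2} \left(-4 - 3\right) = 81 \left(-4 - 3\right) = 81 \left(-7\right) = -567$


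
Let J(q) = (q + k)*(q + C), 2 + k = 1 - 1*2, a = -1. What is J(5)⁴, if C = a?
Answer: 4096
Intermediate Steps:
k = -3 (k = -2 + (1 - 1*2) = -2 + (1 - 2) = -2 - 1 = -3)
C = -1
J(q) = (-1 + q)*(-3 + q) (J(q) = (q - 3)*(q - 1) = (-3 + q)*(-1 + q) = (-1 + q)*(-3 + q))
J(5)⁴ = (3 + 5² - 4*5)⁴ = (3 + 25 - 20)⁴ = 8⁴ = 4096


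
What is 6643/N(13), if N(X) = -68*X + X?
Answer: -511/67 ≈ -7.6269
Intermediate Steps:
N(X) = -67*X
6643/N(13) = 6643/((-67*13)) = 6643/(-871) = 6643*(-1/871) = -511/67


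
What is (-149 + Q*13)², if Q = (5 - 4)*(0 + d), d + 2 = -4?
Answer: 51529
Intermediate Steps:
d = -6 (d = -2 - 4 = -6)
Q = -6 (Q = (5 - 4)*(0 - 6) = 1*(-6) = -6)
(-149 + Q*13)² = (-149 - 6*13)² = (-149 - 78)² = (-227)² = 51529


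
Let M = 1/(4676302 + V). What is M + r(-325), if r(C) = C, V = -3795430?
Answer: -286283399/880872 ≈ -325.00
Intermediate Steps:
M = 1/880872 (M = 1/(4676302 - 3795430) = 1/880872 ≈ 1.1352e-6)
M + r(-325) = 1/880872 - 325 = -286283399/880872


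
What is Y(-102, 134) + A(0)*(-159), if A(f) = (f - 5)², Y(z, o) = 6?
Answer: -3969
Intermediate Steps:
A(f) = (-5 + f)²
Y(-102, 134) + A(0)*(-159) = 6 + (-5 + 0)²*(-159) = 6 + (-5)²*(-159) = 6 + 25*(-159) = 6 - 3975 = -3969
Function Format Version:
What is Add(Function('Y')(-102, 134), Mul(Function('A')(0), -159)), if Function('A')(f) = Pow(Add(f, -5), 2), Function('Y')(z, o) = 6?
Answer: -3969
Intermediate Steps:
Function('A')(f) = Pow(Add(-5, f), 2)
Add(Function('Y')(-102, 134), Mul(Function('A')(0), -159)) = Add(6, Mul(Pow(Add(-5, 0), 2), -159)) = Add(6, Mul(Pow(-5, 2), -159)) = Add(6, Mul(25, -159)) = Add(6, -3975) = -3969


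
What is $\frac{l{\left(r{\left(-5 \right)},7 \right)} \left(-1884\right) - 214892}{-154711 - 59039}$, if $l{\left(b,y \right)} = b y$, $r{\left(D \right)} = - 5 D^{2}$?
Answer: $- \frac{716804}{106875} \approx -6.7069$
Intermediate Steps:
$\frac{l{\left(r{\left(-5 \right)},7 \right)} \left(-1884\right) - 214892}{-154711 - 59039} = \frac{- 5 \left(-5\right)^{2} \cdot 7 \left(-1884\right) - 214892}{-154711 - 59039} = \frac{\left(-5\right) 25 \cdot 7 \left(-1884\right) - 214892}{-213750} = \left(\left(-125\right) 7 \left(-1884\right) - 214892\right) \left(- \frac{1}{213750}\right) = \left(\left(-875\right) \left(-1884\right) - 214892\right) \left(- \frac{1}{213750}\right) = \left(1648500 - 214892\right) \left(- \frac{1}{213750}\right) = 1433608 \left(- \frac{1}{213750}\right) = - \frac{716804}{106875}$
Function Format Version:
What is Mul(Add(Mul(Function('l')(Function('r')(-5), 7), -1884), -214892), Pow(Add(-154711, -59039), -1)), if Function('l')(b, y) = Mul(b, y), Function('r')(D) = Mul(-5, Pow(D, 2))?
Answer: Rational(-716804, 106875) ≈ -6.7069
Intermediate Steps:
Mul(Add(Mul(Function('l')(Function('r')(-5), 7), -1884), -214892), Pow(Add(-154711, -59039), -1)) = Mul(Add(Mul(Mul(Mul(-5, Pow(-5, 2)), 7), -1884), -214892), Pow(Add(-154711, -59039), -1)) = Mul(Add(Mul(Mul(Mul(-5, 25), 7), -1884), -214892), Pow(-213750, -1)) = Mul(Add(Mul(Mul(-125, 7), -1884), -214892), Rational(-1, 213750)) = Mul(Add(Mul(-875, -1884), -214892), Rational(-1, 213750)) = Mul(Add(1648500, -214892), Rational(-1, 213750)) = Mul(1433608, Rational(-1, 213750)) = Rational(-716804, 106875)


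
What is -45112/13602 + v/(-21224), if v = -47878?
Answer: -76555133/72172212 ≈ -1.0607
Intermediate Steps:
-45112/13602 + v/(-21224) = -45112/13602 - 47878/(-21224) = -45112*1/13602 - 47878*(-1/21224) = -22556/6801 + 23939/10612 = -76555133/72172212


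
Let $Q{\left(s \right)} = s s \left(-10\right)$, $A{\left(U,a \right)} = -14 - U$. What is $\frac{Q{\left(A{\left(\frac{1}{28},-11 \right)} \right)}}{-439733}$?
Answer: $\frac{772245}{172375336} \approx 0.00448$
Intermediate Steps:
$Q{\left(s \right)} = - 10 s^{2}$ ($Q{\left(s \right)} = s^{2} \left(-10\right) = - 10 s^{2}$)
$\frac{Q{\left(A{\left(\frac{1}{28},-11 \right)} \right)}}{-439733} = \frac{\left(-10\right) \left(-14 - \frac{1}{28}\right)^{2}}{-439733} = - 10 \left(-14 - \frac{1}{28}\right)^{2} \left(- \frac{1}{439733}\right) = - 10 \left(- \frac{393}{28}\right)^{2} \left(- \frac{1}{439733}\right) = \left(-10\right) \frac{154449}{784} \left(- \frac{1}{439733}\right) = \left(- \frac{772245}{392}\right) \left(- \frac{1}{439733}\right) = \frac{772245}{172375336}$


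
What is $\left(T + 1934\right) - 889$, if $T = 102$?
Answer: $1147$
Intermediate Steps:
$\left(T + 1934\right) - 889 = \left(102 + 1934\right) - 889 = 2036 - 889 = 1147$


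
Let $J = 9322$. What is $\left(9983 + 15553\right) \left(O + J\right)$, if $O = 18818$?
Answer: $718583040$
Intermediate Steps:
$\left(9983 + 15553\right) \left(O + J\right) = \left(9983 + 15553\right) \left(18818 + 9322\right) = 25536 \cdot 28140 = 718583040$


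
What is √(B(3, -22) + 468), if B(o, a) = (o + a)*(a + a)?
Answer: 2*√326 ≈ 36.111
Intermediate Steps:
B(o, a) = 2*a*(a + o) (B(o, a) = (a + o)*(2*a) = 2*a*(a + o))
√(B(3, -22) + 468) = √(2*(-22)*(-22 + 3) + 468) = √(2*(-22)*(-19) + 468) = √(836 + 468) = √1304 = 2*√326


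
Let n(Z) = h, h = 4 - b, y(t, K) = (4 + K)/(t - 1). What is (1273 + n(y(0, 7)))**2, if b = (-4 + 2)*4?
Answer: 1651225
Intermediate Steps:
b = -8 (b = -2*4 = -8)
y(t, K) = (4 + K)/(-1 + t)
h = 12 (h = 4 - 1*(-8) = 4 + 8 = 12)
n(Z) = 12
(1273 + n(y(0, 7)))**2 = (1273 + 12)**2 = 1285**2 = 1651225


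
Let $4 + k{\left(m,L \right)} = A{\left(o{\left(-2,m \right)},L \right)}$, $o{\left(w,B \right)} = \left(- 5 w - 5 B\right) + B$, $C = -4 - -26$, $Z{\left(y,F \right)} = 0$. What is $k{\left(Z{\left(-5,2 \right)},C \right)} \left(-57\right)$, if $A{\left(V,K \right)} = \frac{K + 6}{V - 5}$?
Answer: $- \frac{456}{5} \approx -91.2$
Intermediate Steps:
$C = 22$ ($C = -4 + 26 = 22$)
$o{\left(w,B \right)} = - 5 w - 4 B$ ($o{\left(w,B \right)} = \left(- 5 B - 5 w\right) + B = - 5 w - 4 B$)
$A{\left(V,K \right)} = \frac{6 + K}{-5 + V}$
$k{\left(m,L \right)} = -4 + \frac{6 + L}{5 - 4 m}$ ($k{\left(m,L \right)} = -4 + \frac{6 + L}{-5 - \left(-10 + 4 m\right)} = -4 + \frac{6 + L}{5 - 4 m}$)
$k{\left(Z{\left(-5,2 \right)},C \right)} \left(-57\right) = \frac{14 - 22 - 0}{-5 + 4 \cdot 0} \left(-57\right) = \frac{14 - 22 + 0}{-5 + 0} \left(-57\right) = \frac{1}{-5} \left(-8\right) \left(-57\right) = \left(- \frac{1}{5}\right) \left(-8\right) \left(-57\right) = \frac{8}{5} \left(-57\right) = - \frac{456}{5}$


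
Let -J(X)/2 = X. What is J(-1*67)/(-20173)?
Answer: -134/20173 ≈ -0.0066425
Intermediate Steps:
J(X) = -2*X
J(-1*67)/(-20173) = -(-2)*67/(-20173) = -2*(-67)*(-1/20173) = 134*(-1/20173) = -134/20173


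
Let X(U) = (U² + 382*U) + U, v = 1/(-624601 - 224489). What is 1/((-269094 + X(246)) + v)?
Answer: -849090/97101932401 ≈ -8.7443e-6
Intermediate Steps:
v = -1/849090 (v = 1/(-849090) = -1/849090 ≈ -1.1777e-6)
X(U) = U² + 383*U
1/((-269094 + X(246)) + v) = 1/((-269094 + 246*(383 + 246)) - 1/849090) = 1/((-269094 + 246*629) - 1/849090) = 1/((-269094 + 154734) - 1/849090) = 1/(-114360 - 1/849090) = 1/(-97101932401/849090) = -849090/97101932401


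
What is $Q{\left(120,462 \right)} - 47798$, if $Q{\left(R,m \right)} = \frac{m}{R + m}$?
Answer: $- \frac{4636329}{97} \approx -47797.0$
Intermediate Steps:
$Q{\left(120,462 \right)} - 47798 = \frac{462}{120 + 462} - 47798 = \frac{462}{582} - 47798 = 462 \cdot \frac{1}{582} - 47798 = \frac{77}{97} - 47798 = - \frac{4636329}{97}$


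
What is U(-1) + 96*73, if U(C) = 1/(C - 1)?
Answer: 14015/2 ≈ 7007.5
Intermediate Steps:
U(C) = 1/(-1 + C)
U(-1) + 96*73 = 1/(-1 - 1) + 96*73 = 1/(-2) + 7008 = -½ + 7008 = 14015/2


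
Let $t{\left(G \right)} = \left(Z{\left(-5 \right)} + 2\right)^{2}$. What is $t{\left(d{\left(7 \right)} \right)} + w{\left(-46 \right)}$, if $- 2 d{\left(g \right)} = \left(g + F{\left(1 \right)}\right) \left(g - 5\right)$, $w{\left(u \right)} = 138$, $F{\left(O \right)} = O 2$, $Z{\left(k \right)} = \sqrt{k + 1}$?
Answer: $138 + 8 i \approx 138.0 + 8.0 i$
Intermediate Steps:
$Z{\left(k \right)} = \sqrt{1 + k}$
$F{\left(O \right)} = 2 O$
$d{\left(g \right)} = - \frac{\left(-5 + g\right) \left(2 + g\right)}{2}$ ($d{\left(g \right)} = - \frac{\left(g + 2 \cdot 1\right) \left(g - 5\right)}{2} = - \frac{\left(g + 2\right) \left(-5 + g\right)}{2} = - \frac{\left(2 + g\right) \left(-5 + g\right)}{2} = - \frac{\left(-5 + g\right) \left(2 + g\right)}{2}$)
$t{\left(G \right)} = \left(2 + 2 i\right)^{2}$ ($t{\left(G \right)} = \left(\sqrt{1 - 5} + 2\right)^{2} = \left(\sqrt{-4} + 2\right)^{2} = \left(2 i + 2\right)^{2} = \left(2 + 2 i\right)^{2}$)
$t{\left(d{\left(7 \right)} \right)} + w{\left(-46 \right)} = 8 i + 138 = 138 + 8 i$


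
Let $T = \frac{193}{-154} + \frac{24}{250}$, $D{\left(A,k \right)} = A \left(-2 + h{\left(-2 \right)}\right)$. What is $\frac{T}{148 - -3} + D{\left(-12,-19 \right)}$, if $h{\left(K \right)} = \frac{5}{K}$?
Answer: $\frac{156942223}{2906750} \approx 53.992$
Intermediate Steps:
$D{\left(A,k \right)} = - \frac{9 A}{2}$ ($D{\left(A,k \right)} = A \left(-2 + \frac{5}{-2}\right) = A \left(-2 + 5 \left(- \frac{1}{2}\right)\right) = A \left(-2 - \frac{5}{2}\right) = A \left(- \frac{9}{2}\right) = - \frac{9 A}{2}$)
$T = - \frac{22277}{19250}$ ($T = 193 \left(- \frac{1}{154}\right) + 24 \cdot \frac{1}{250} = - \frac{193}{154} + \frac{12}{125} = - \frac{22277}{19250} \approx -1.1572$)
$\frac{T}{148 - -3} + D{\left(-12,-19 \right)} = - \frac{22277}{19250 \left(148 - -3\right)} - -54 = - \frac{22277}{19250 \left(148 + \left(-194 + 197\right)\right)} + 54 = - \frac{22277}{19250 \left(148 + 3\right)} + 54 = - \frac{22277}{19250 \cdot 151} + 54 = \left(- \frac{22277}{19250}\right) \frac{1}{151} + 54 = - \frac{22277}{2906750} + 54 = \frac{156942223}{2906750}$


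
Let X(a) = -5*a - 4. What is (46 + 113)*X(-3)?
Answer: 1749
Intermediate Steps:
X(a) = -4 - 5*a
(46 + 113)*X(-3) = (46 + 113)*(-4 - 5*(-3)) = 159*(-4 + 15) = 159*11 = 1749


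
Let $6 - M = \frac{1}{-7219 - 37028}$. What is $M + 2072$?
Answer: $\frac{91945267}{44247} \approx 2078.0$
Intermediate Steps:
$M = \frac{265483}{44247}$ ($M = 6 - \frac{1}{-7219 - 37028} = 6 - \frac{1}{-44247} = 6 - - \frac{1}{44247} = 6 + \frac{1}{44247} = \frac{265483}{44247} \approx 6.0$)
$M + 2072 = \frac{265483}{44247} + 2072 = \frac{91945267}{44247}$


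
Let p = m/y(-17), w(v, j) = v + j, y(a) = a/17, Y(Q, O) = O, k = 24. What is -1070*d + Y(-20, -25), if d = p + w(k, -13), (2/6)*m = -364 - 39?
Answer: -1305425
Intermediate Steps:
y(a) = a/17 (y(a) = a*(1/17) = a/17)
m = -1209 (m = 3*(-364 - 39) = 3*(-403) = -1209)
w(v, j) = j + v
p = 1209 (p = -1209/((1/17)*(-17)) = -1209/(-1) = -1209*(-1) = 1209)
d = 1220 (d = 1209 + (-13 + 24) = 1209 + 11 = 1220)
-1070*d + Y(-20, -25) = -1070*1220 - 25 = -1305400 - 25 = -1305425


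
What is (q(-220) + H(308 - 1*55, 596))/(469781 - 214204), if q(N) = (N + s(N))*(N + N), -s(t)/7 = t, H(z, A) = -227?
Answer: -581027/255577 ≈ -2.2734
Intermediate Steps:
s(t) = -7*t
q(N) = -12*N² (q(N) = (N - 7*N)*(N + N) = (-6*N)*(2*N) = -12*N²)
(q(-220) + H(308 - 1*55, 596))/(469781 - 214204) = (-12*(-220)² - 227)/(469781 - 214204) = (-12*48400 - 227)/255577 = (-580800 - 227)*(1/255577) = -581027*1/255577 = -581027/255577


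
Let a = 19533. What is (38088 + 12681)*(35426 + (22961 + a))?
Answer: 3955920480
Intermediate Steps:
(38088 + 12681)*(35426 + (22961 + a)) = (38088 + 12681)*(35426 + (22961 + 19533)) = 50769*(35426 + 42494) = 50769*77920 = 3955920480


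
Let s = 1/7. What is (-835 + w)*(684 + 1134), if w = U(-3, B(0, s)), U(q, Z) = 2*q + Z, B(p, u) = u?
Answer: -10700748/7 ≈ -1.5287e+6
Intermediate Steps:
s = 1/7 (s = 1*(1/7) = 1/7 ≈ 0.14286)
U(q, Z) = Z + 2*q
w = -41/7 (w = 1/7 + 2*(-3) = 1/7 - 6 = -41/7 ≈ -5.8571)
(-835 + w)*(684 + 1134) = (-835 - 41/7)*(684 + 1134) = -5886/7*1818 = -10700748/7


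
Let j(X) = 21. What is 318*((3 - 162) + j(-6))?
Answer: -43884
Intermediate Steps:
318*((3 - 162) + j(-6)) = 318*((3 - 162) + 21) = 318*(-159 + 21) = 318*(-138) = -43884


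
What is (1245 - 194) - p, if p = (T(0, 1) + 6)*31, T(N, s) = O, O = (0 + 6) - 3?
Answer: 772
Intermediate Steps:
O = 3 (O = 6 - 3 = 3)
T(N, s) = 3
p = 279 (p = (3 + 6)*31 = 9*31 = 279)
(1245 - 194) - p = (1245 - 194) - 1*279 = 1051 - 279 = 772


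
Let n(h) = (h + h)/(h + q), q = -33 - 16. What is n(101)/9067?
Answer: 101/235742 ≈ 0.00042843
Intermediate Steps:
q = -49
n(h) = 2*h/(-49 + h) (n(h) = (h + h)/(h - 49) = (2*h)/(-49 + h) = 2*h/(-49 + h))
n(101)/9067 = (2*101/(-49 + 101))/9067 = (2*101/52)*(1/9067) = (2*101*(1/52))*(1/9067) = (101/26)*(1/9067) = 101/235742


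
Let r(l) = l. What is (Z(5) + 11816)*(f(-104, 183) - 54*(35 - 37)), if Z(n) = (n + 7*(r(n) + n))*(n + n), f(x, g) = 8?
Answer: 1457656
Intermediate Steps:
Z(n) = 30*n**2 (Z(n) = (n + 7*(n + n))*(n + n) = (n + 7*(2*n))*(2*n) = (n + 14*n)*(2*n) = (15*n)*(2*n) = 30*n**2)
(Z(5) + 11816)*(f(-104, 183) - 54*(35 - 37)) = (30*5**2 + 11816)*(8 - 54*(35 - 37)) = (30*25 + 11816)*(8 - 54*(-2)) = (750 + 11816)*(8 + 108) = 12566*116 = 1457656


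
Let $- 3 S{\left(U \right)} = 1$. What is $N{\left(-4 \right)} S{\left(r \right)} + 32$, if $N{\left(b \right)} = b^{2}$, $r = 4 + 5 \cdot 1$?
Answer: $\frac{80}{3} \approx 26.667$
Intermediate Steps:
$r = 9$ ($r = 4 + 5 = 9$)
$S{\left(U \right)} = - \frac{1}{3}$ ($S{\left(U \right)} = \left(- \frac{1}{3}\right) 1 = - \frac{1}{3}$)
$N{\left(-4 \right)} S{\left(r \right)} + 32 = \left(-4\right)^{2} \left(- \frac{1}{3}\right) + 32 = 16 \left(- \frac{1}{3}\right) + 32 = - \frac{16}{3} + 32 = \frac{80}{3}$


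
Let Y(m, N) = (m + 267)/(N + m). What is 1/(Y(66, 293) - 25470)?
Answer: -359/9143397 ≈ -3.9263e-5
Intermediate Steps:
Y(m, N) = (267 + m)/(N + m)
1/(Y(66, 293) - 25470) = 1/((267 + 66)/(293 + 66) - 25470) = 1/(333/359 - 25470) = 1/(-9143397/359) = -359/9143397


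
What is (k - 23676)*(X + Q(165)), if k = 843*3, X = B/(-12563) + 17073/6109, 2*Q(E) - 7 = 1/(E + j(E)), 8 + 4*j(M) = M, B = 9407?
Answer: -774422132193045/6600273562 ≈ -1.1733e+5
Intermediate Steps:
j(M) = -2 + M/4
Q(E) = 7/2 + 1/(2*(-2 + 5*E/4)) (Q(E) = 7/2 + 1/(2*(E + (-2 + E/4))) = 7/2 + 1/(2*(-2 + 5*E/4)))
X = 157020736/76747367 (X = 9407/(-12563) + 17073/6109 = 9407*(-1/12563) + 17073*(1/6109) = -9407/12563 + 17073/6109 = 157020736/76747367 ≈ 2.0459)
k = 2529
(k - 23676)*(X + Q(165)) = (2529 - 23676)*(157020736/76747367 + (-52 + 35*165)/(2*(-8 + 5*165))) = -21147*(157020736/76747367 + (-52 + 5775)/(2*(-8 + 825))) = -21147*(157020736/76747367 + (1/2)*5723/817) = -21147*(157020736/76747367 + (1/2)*(1/817)*5723) = -21147*(157020736/76747367 + 5723/1634) = -21147*695797063965/125405197678 = -774422132193045/6600273562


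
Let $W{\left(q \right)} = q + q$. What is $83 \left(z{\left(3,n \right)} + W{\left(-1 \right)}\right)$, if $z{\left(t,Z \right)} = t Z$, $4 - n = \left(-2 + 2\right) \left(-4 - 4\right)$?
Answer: $830$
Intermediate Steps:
$n = 4$ ($n = 4 - \left(-2 + 2\right) \left(-4 - 4\right) = 4 - 0 \left(-8\right) = 4 - 0 = 4 + 0 = 4$)
$W{\left(q \right)} = 2 q$
$z{\left(t,Z \right)} = Z t$
$83 \left(z{\left(3,n \right)} + W{\left(-1 \right)}\right) = 83 \left(4 \cdot 3 + 2 \left(-1\right)\right) = 83 \left(12 - 2\right) = 83 \cdot 10 = 830$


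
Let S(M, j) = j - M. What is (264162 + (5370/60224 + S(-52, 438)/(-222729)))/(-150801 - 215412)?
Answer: -1771686418479461/2456123078901024 ≈ -0.72133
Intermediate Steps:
(264162 + (5370/60224 + S(-52, 438)/(-222729)))/(-150801 - 215412) = (264162 + (5370/60224 + (438 - 1*(-52))/(-222729)))/(-150801 - 215412) = (264162 + (5370*(1/60224) + (438 + 52)*(-1/222729)))/(-366213) = (264162 + (2685/30112 + 490*(-1/222729)))*(-1/366213) = (264162 + (2685/30112 - 490/222729))*(-1/366213) = (264162 + 583272485/6706815648)*(-1/366213) = (1771686418479461/6706815648)*(-1/366213) = -1771686418479461/2456123078901024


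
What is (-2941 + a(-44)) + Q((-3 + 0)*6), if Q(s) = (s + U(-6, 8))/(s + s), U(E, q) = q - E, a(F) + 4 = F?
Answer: -26900/9 ≈ -2988.9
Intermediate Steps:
a(F) = -4 + F
Q(s) = (14 + s)/(2*s) (Q(s) = (s + (8 - 1*(-6)))/(s + s) = (s + (8 + 6))/((2*s)) = (s + 14)*(1/(2*s)) = (14 + s)*(1/(2*s)) = (14 + s)/(2*s))
(-2941 + a(-44)) + Q((-3 + 0)*6) = (-2941 + (-4 - 44)) + (14 + (-3 + 0)*6)/(2*(((-3 + 0)*6))) = (-2941 - 48) + (14 - 3*6)/(2*((-3*6))) = -2989 + (½)*(14 - 18)/(-18) = -2989 + (½)*(-1/18)*(-4) = -2989 + ⅑ = -26900/9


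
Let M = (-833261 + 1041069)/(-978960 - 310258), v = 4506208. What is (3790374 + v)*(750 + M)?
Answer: 572882360253196/92087 ≈ 6.2211e+9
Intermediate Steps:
M = -103904/644609 (M = 207808/(-1289218) = 207808*(-1/1289218) = -103904/644609 ≈ -0.16119)
(3790374 + v)*(750 + M) = (3790374 + 4506208)*(750 - 103904/644609) = 8296582*(483352846/644609) = 572882360253196/92087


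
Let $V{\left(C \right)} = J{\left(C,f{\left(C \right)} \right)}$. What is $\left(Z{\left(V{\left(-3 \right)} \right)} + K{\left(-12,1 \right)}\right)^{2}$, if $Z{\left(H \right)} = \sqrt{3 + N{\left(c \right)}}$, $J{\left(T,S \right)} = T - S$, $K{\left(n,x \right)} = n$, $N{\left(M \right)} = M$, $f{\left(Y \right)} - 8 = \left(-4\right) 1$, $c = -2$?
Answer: $121$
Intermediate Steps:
$f{\left(Y \right)} = 4$ ($f{\left(Y \right)} = 8 - 4 = 4$)
$V{\left(C \right)} = -4 + C$ ($V{\left(C \right)} = C - 4 = -4 + C$)
$Z{\left(H \right)} = 1$ ($Z{\left(H \right)} = \sqrt{3 - 2} = \sqrt{1} = 1$)
$\left(Z{\left(V{\left(-3 \right)} \right)} + K{\left(-12,1 \right)}\right)^{2} = \left(1 - 12\right)^{2} = \left(-11\right)^{2} = 121$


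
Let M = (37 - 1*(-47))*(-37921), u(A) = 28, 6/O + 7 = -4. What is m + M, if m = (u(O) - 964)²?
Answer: -2309268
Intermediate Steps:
O = -6/11 (O = 6/(-7 - 4) = 6/(-11) = 6*(-1/11) = -6/11 ≈ -0.54545)
M = -3185364 (M = (37 + 47)*(-37921) = 84*(-37921) = -3185364)
m = 876096 (m = (28 - 964)² = (-936)² = 876096)
m + M = 876096 - 3185364 = -2309268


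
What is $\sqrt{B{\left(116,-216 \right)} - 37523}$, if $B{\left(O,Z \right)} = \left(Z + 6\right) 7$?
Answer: $i \sqrt{38993} \approx 197.47 i$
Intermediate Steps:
$B{\left(O,Z \right)} = 42 + 7 Z$ ($B{\left(O,Z \right)} = \left(6 + Z\right) 7 = 42 + 7 Z$)
$\sqrt{B{\left(116,-216 \right)} - 37523} = \sqrt{\left(42 + 7 \left(-216\right)\right) - 37523} = \sqrt{\left(42 - 1512\right) - 37523} = \sqrt{-1470 - 37523} = \sqrt{-38993} = i \sqrt{38993}$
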